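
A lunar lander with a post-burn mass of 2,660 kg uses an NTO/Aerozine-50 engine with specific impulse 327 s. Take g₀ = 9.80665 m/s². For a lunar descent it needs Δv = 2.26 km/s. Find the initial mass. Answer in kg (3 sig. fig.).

initial mass ≈ 5380 kg

v_e = Isp · g₀ = 327 × 9.80665 = 3206.8 m/s.
Rocket equation: m₀/m_f = exp(Δv / v_e) = exp(2260 / 3206.8) = exp(0.7048) = 2.0234.
m₀ = m_f × 2.0234 = 2,660 × 2.0234 = 5,382.24 kg.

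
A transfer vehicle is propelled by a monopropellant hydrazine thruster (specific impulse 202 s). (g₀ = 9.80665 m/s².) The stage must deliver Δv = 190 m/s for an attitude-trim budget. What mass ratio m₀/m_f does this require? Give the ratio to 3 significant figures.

v_e = Isp · g₀ = 202 × 9.80665 = 1980.9 m/s.
By the Tsiolkovsky rocket equation, m₀/m_f = exp(Δv / v_e) = exp(190 / 1980.9) = exp(0.0959) = 1.1007.

mass ratio ≈ 1.10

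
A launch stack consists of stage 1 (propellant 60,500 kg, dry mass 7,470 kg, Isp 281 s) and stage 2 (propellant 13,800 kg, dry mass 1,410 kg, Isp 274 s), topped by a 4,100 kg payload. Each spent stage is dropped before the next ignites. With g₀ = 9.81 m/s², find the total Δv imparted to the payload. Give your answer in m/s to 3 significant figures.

Ignition mass of stage 1 = 60,500+7,470 + 13,800+1,410 + 4,100 = 87,280 kg.
Stage 1: m₀ = 87,280 kg, m_f = 87,280 − 60,500 = 26,780 kg; Δv = 281×9.81×ln(3.259) = 2756.6×1.1815 ≈ 3257 m/s.
Stage 2: m₀ = 19,310 kg, m_f = 19,310 − 13,800 = 5,510 kg; Δv = 274×9.81×ln(3.505) = 2687.9×1.2541 ≈ 3371 m/s.
Total Δv = 3257 + 3371 = 6628 m/s.

Δv ≈ 6630 m/s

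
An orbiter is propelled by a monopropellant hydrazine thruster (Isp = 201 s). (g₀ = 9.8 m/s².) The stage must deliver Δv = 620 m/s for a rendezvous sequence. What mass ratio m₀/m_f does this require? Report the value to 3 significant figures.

v_e = Isp · g₀ = 201 × 9.8 = 1969.8 m/s.
m₀/m_f = exp(Δv / v_e) = exp(620 / 1969.8) = exp(0.3148) = 1.3699.

mass ratio ≈ 1.37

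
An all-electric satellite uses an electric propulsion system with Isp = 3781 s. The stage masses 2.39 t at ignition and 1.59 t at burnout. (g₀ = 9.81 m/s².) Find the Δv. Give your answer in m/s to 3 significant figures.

v_e = Isp · g₀ = 3781 × 9.81 = 37091.6 m/s.
From the ideal rocket equation, Δv = v_e · ln(m₀/m_f) = 37091.6 × ln(1.503) = 37091.6 × 0.4076 ≈ 15117.0 m/s.

Δv ≈ 15100 m/s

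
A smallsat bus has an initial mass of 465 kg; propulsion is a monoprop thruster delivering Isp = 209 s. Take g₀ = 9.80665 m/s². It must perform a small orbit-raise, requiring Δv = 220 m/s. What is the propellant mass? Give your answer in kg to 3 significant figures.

propellant mass ≈ 47.3 kg

v_e = Isp · g₀ = 209 × 9.80665 = 2049.6 m/s.
Rocket equation: m₀/m_f = exp(Δv / v_e) = exp(220 / 2049.6) = exp(0.1073) = 1.1133.
m_f = 465 / 1.1133 = 417.677 kg, so propellant = m₀ − m_f = 465 − 417.677 = 47.323 kg.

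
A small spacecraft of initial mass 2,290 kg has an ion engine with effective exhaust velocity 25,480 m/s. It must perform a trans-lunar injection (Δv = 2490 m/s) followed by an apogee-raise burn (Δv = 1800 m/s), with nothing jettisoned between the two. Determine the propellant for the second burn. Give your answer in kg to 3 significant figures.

propellant for the second burn ≈ 142 kg

After the first burn: m = 2290 × exp(−2490/25480.0) = 2290 × 0.90690 = 2,076.8 kg.
After the second burn: m = 2,076.8 × exp(−1800/25480.0) = 2,076.8 × 0.93179 = 1,935.14 kg.
Second-burn propellant = 2,076.8 − 1,935.14 = 141.66 kg.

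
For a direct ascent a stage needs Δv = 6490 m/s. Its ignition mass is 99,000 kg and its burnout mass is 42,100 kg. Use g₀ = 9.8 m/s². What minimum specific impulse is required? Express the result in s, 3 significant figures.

ln(m₀/m_f) = ln(99000/42100) = ln(2.352) = 0.8551.
By the Tsiolkovsky rocket equation, v_e = Δv / ln(m₀/m_f) = 6490 / 0.8551 = 7590.0 m/s.
Isp = v_e / g₀ = 7590.0 / 9.8 = 774.5 s.

Isp ≈ 774 s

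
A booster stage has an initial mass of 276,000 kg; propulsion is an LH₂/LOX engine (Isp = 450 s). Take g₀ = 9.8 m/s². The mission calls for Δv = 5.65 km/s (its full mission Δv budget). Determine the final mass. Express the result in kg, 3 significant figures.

final mass ≈ 76600 kg

v_e = Isp · g₀ = 450 × 9.8 = 4410.0 m/s.
Rocket equation: m₀/m_f = exp(Δv / v_e) = exp(5650 / 4410.0) = exp(1.2812) = 3.6009.
m_f = m₀ / 3.6009 = 276,000 / 3.6009 = 76,647.5 kg.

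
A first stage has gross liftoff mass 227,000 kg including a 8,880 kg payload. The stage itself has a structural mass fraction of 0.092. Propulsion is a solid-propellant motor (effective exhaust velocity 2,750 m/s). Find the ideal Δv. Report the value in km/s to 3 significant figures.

Stage wet mass = m₀ − payload = 227,000 − 8,880 = 218,120 kg.
Stage dry mass = ε × stage wet mass = 0.092 × 218,120 = 20,067 kg.
Burnout mass m_f = stage dry + payload = 20,067 + 8,880 = 28,947 kg.
Δv = v_e · ln(227,000/28,947) = 2750.0 × ln(7.842) = 2750.0 × 2.0595 ≈ 5664 m/s.

Δv ≈ 5.66 km/s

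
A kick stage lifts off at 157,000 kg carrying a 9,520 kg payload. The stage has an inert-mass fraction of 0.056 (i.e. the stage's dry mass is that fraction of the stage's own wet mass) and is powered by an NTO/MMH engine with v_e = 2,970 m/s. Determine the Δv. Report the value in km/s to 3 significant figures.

Δv ≈ 6.47 km/s

Stage wet mass = m₀ − payload = 157,000 − 9,520 = 147,480 kg.
Stage dry mass = ε × stage wet mass = 0.056 × 147,480 = 8,258.88 kg.
Burnout mass m_f = stage dry + payload = 8,258.88 + 9,520 = 17,778.88 kg.
By the Tsiolkovsky rocket equation, Δv = v_e · ln(157,000/17,778.88) = 2970.0 × ln(8.831) = 2970.0 × 2.1782 ≈ 6469 m/s.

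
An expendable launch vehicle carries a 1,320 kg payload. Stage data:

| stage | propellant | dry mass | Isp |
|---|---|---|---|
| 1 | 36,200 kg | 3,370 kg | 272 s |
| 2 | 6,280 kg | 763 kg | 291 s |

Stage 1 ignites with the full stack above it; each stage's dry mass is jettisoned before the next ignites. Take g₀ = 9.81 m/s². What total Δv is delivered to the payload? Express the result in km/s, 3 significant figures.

Δv ≈ 7.72 km/s

Ignition mass of stage 1 = 36,200+3,370 + 6,280+763 + 1,320 = 47,933 kg.
Stage 1: m₀ = 47,933 kg, m_f = 47,933 − 36,200 = 11,733 kg; Δv = 272×9.81×ln(4.085) = 2668.3×1.4074 ≈ 3755 m/s.
Stage 2: m₀ = 8,363 kg, m_f = 8,363 − 6,280 = 2,083 kg; Δv = 291×9.81×ln(4.015) = 2854.7×1.3900 ≈ 3968 m/s.
Total Δv = 3755 + 3968 = 7723 m/s.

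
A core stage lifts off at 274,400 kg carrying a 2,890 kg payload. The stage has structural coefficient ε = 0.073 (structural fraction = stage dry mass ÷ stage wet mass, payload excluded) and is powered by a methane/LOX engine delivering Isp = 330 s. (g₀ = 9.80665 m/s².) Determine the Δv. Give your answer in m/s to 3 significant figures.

Δv ≈ 8060 m/s

Stage wet mass = m₀ − payload = 274,400 − 2,890 = 271,510 kg.
Stage dry mass = ε × stage wet mass = 0.073 × 271,510 = 19,820.2 kg.
Burnout mass m_f = stage dry + payload = 19,820.2 + 2,890 = 22,710.2 kg.
v_e = Isp · g₀ = 330 × 9.80665 = 3236.2 m/s.
Δv = v_e · ln(274,400/22,710.2) = 3236.2 × ln(12.08) = 3236.2 × 2.4918 ≈ 8064 m/s.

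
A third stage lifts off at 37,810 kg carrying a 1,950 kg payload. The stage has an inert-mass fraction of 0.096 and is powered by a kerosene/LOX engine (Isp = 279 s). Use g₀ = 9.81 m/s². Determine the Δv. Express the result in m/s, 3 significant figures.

Stage wet mass = m₀ − payload = 37,810 − 1,950 = 35,860 kg.
Stage dry mass = ε × stage wet mass = 0.096 × 35,860 = 3,442.56 kg.
Burnout mass m_f = stage dry + payload = 3,442.56 + 1,950 = 5,392.56 kg.
v_e = Isp · g₀ = 279 × 9.81 = 2737.0 m/s.
Δv = v_e · ln(37,810/5,392.56) = 2737.0 × ln(7.012) = 2737.0 × 1.9476 ≈ 5330 m/s.

Δv ≈ 5330 m/s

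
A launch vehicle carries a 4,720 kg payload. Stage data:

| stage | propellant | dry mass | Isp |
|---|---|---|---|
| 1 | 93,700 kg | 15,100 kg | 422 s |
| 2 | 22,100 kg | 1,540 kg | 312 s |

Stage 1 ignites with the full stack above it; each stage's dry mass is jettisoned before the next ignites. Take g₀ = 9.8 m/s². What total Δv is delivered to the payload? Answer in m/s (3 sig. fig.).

Ignition mass of stage 1 = 93,700+15,100 + 22,100+1,540 + 4,720 = 137,160 kg.
Stage 1: m₀ = 137,160 kg, m_f = 137,160 − 93,700 = 43,460 kg; Δv = 422×9.8×ln(3.156) = 4135.6×1.1493 ≈ 4753 m/s.
Stage 2: m₀ = 28,360 kg, m_f = 28,360 − 22,100 = 6,260 kg; Δv = 312×9.8×ln(4.53) = 3057.6×1.5108 ≈ 4619 m/s.
Total Δv = 4753 + 4619 = 9372 m/s.

Δv ≈ 9370 m/s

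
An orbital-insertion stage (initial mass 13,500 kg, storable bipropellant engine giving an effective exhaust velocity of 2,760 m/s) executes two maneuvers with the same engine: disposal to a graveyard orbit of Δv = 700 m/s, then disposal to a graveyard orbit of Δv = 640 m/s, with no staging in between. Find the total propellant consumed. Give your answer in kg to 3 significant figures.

total propellant consumed ≈ 5190 kg

After the first burn: m = 13500 × exp(−700/2760.0) = 13500 × 0.77598 = 10,475.7 kg.
After the second burn: m = 10,475.7 × exp(−640/2760.0) = 10,475.7 × 0.79304 = 8,307.65 kg.
Total propellant = m₀ − m_final = 13500 − 8,307.65 = 5,192.35 kg.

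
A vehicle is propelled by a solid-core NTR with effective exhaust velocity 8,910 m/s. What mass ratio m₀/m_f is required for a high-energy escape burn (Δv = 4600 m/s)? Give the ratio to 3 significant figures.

mass ratio ≈ 1.68

From the ideal rocket equation, m₀/m_f = exp(Δv / v_e) = exp(4600 / 8910.0) = exp(0.5163) = 1.6758.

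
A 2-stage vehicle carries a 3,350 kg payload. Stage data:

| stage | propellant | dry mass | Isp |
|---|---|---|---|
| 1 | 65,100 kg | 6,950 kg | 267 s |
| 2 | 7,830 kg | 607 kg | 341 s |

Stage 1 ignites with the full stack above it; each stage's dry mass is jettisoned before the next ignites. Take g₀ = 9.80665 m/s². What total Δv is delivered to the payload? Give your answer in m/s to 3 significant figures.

Δv ≈ 7570 m/s

Ignition mass of stage 1 = 65,100+6,950 + 7,830+607 + 3,350 = 83,837 kg.
Stage 1: m₀ = 83,837 kg, m_f = 83,837 − 65,100 = 18,737 kg; Δv = 267×9.80665×ln(4.474) = 2618.4×1.4984 ≈ 3923 m/s.
Stage 2: m₀ = 11,787 kg, m_f = 11,787 − 7,830 = 3,957 kg; Δv = 341×9.80665×ln(2.979) = 3344.1×1.0915 ≈ 3650 m/s.
Total Δv = 3923 + 3650 = 7573 m/s.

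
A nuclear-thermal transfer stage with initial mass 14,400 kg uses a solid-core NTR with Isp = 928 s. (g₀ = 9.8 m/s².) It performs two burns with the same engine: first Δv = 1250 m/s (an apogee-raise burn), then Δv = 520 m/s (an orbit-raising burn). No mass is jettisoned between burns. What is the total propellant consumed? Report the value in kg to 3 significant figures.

total propellant consumed ≈ 2550 kg

v_e = Isp · g₀ = 928 × 9.8 = 9094.4 m/s.
After the first burn: m = 14400 × exp(−1250/9094.4) = 14400 × 0.87158 = 12,550.8 kg.
After the second burn: m = 12,550.8 × exp(−520/9094.4) = 12,550.8 × 0.94443 = 11,853.4 kg.
Total propellant = m₀ − m_final = 14400 − 11,853.4 = 2,546.6 kg.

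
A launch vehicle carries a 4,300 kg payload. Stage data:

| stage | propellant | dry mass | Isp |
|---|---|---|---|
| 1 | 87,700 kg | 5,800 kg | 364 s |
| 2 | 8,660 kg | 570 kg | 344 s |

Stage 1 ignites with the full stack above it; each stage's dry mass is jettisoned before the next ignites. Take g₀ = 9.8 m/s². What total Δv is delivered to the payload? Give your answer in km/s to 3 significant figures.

Δv ≈ 9.55 km/s

Ignition mass of stage 1 = 87,700+5,800 + 8,660+570 + 4,300 = 107,030 kg.
Stage 1: m₀ = 107,030 kg, m_f = 107,030 − 87,700 = 19,330 kg; Δv = 364×9.8×ln(5.537) = 3567.2×1.7115 ≈ 6105 m/s.
Stage 2: m₀ = 13,530 kg, m_f = 13,530 − 8,660 = 4,870 kg; Δv = 344×9.8×ln(2.778) = 3371.2×1.0218 ≈ 3445 m/s.
Total Δv = 6105 + 3445 = 9550 m/s.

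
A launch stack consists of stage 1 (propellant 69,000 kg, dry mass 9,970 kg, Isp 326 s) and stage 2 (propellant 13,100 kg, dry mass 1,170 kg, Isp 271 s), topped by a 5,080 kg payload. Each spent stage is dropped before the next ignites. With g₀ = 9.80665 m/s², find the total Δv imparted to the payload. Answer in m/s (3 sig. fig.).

Δv ≈ 6870 m/s

Ignition mass of stage 1 = 69,000+9,970 + 13,100+1,170 + 5,080 = 98,320 kg.
Stage 1: m₀ = 98,320 kg, m_f = 98,320 − 69,000 = 29,320 kg; Δv = 326×9.80665×ln(3.353) = 3197.0×1.2100 ≈ 3868 m/s.
Stage 2: m₀ = 19,350 kg, m_f = 19,350 − 13,100 = 6,250 kg; Δv = 271×9.80665×ln(3.096) = 2657.6×1.1301 ≈ 3003 m/s.
Total Δv = 3868 + 3003 = 6871 m/s.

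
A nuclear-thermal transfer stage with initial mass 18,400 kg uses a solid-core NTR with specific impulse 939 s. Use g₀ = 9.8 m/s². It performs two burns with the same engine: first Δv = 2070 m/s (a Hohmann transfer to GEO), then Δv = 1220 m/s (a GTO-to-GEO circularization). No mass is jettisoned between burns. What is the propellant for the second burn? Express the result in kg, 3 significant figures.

v_e = Isp · g₀ = 939 × 9.8 = 9202.2 m/s.
After the first burn: m = 18400 × exp(−2070/9202.2) = 18400 × 0.79856 = 14,693.5 kg.
After the second burn: m = 14,693.5 × exp(−1220/9202.2) = 14,693.5 × 0.87584 = 12,869.2 kg.
Second-burn propellant = 14,693.5 − 12,869.2 = 1,824.3 kg.

propellant for the second burn ≈ 1820 kg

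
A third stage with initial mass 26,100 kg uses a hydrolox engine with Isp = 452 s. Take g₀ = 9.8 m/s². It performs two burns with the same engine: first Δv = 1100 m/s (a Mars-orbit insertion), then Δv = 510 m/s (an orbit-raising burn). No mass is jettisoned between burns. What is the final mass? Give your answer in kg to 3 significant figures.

v_e = Isp · g₀ = 452 × 9.8 = 4429.6 m/s.
After the first burn: m = 26100 × exp(−1100/4429.6) = 26100 × 0.78010 = 20,360.6 kg.
After the second burn: m = 20,360.6 × exp(−510/4429.6) = 20,360.6 × 0.89125 = 18,146.4 kg.

final mass ≈ 18100 kg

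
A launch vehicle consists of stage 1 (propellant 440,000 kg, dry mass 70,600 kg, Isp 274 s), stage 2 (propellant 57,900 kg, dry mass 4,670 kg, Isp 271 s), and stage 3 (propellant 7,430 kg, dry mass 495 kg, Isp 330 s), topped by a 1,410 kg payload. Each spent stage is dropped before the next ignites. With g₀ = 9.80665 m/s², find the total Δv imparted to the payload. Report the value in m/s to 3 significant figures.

Δv ≈ 13300 m/s

Ignition mass of stage 1 = 440,000+70,600 + 57,900+4,670 + 7,430+495 + 1,410 = 582,505 kg.
Stage 1: m₀ = 582,505 kg, m_f = 582,505 − 440,000 = 142,505 kg; Δv = 274×9.80665×ln(4.088) = 2687.0×1.4080 ≈ 3783 m/s.
Stage 2: m₀ = 71,905 kg, m_f = 71,905 − 57,900 = 14,005 kg; Δv = 271×9.80665×ln(5.134) = 2657.6×1.6359 ≈ 4348 m/s.
Stage 3: m₀ = 9,335 kg, m_f = 9,335 − 7,430 = 1,905 kg; Δv = 330×9.80665×ln(4.9) = 3236.2×1.5893 ≈ 5143 m/s.
Total Δv = 3783 + 4348 + 5143 = 13274 m/s.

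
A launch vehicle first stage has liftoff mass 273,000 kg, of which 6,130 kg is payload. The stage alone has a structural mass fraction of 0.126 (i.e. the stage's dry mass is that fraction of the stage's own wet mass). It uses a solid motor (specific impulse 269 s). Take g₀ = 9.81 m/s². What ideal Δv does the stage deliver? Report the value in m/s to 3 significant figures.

Stage wet mass = m₀ − payload = 273,000 − 6,130 = 266,870 kg.
Stage dry mass = ε × stage wet mass = 0.126 × 266,870 = 33,625.6 kg.
Burnout mass m_f = stage dry + payload = 33,625.6 + 6,130 = 39,755.6 kg.
v_e = Isp · g₀ = 269 × 9.81 = 2638.9 m/s.
Δv = v_e · ln(273,000/39,755.6) = 2638.9 × ln(6.867) = 2638.9 × 1.9267 ≈ 5084 m/s.

Δv ≈ 5080 m/s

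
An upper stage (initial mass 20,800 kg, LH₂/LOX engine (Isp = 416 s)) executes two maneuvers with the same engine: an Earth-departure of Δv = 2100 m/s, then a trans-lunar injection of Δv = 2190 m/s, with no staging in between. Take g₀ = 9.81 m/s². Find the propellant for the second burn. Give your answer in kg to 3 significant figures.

propellant for the second burn ≈ 5160 kg

v_e = Isp · g₀ = 416 × 9.81 = 4081.0 m/s.
After the first burn: m = 20800 × exp(−2100/4081.0) = 20800 × 0.59775 = 12,433.2 kg.
After the second burn: m = 12,433.2 × exp(−2190/4081.0) = 12,433.2 × 0.58471 = 7,269.82 kg.
Second-burn propellant = 12,433.2 − 7,269.82 = 5,163.38 kg.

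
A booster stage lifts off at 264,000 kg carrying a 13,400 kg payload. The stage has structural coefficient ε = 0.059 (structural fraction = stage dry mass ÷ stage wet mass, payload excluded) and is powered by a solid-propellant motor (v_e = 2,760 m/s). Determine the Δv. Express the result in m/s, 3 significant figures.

Stage wet mass = m₀ − payload = 264,000 − 13,400 = 250,600 kg.
Stage dry mass = ε × stage wet mass = 0.059 × 250,600 = 14,785.4 kg.
Burnout mass m_f = stage dry + payload = 14,785.4 + 13,400 = 28,185.4 kg.
From the ideal rocket equation, Δv = v_e · ln(264,000/28,185.4) = 2760.0 × ln(9.367) = 2760.0 × 2.2371 ≈ 6175 m/s.

Δv ≈ 6170 m/s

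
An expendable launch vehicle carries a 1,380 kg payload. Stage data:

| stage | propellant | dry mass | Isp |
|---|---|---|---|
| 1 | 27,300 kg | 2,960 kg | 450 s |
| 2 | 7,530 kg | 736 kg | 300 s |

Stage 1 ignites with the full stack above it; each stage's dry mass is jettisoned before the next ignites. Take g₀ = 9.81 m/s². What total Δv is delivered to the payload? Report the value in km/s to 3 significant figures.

Δv ≈ 9.55 km/s

Ignition mass of stage 1 = 27,300+2,960 + 7,530+736 + 1,380 = 39,906 kg.
Stage 1: m₀ = 39,906 kg, m_f = 39,906 − 27,300 = 12,606 kg; Δv = 450×9.81×ln(3.166) = 4414.5×1.1524 ≈ 5087 m/s.
Stage 2: m₀ = 9,646 kg, m_f = 9,646 − 7,530 = 2,116 kg; Δv = 300×9.81×ln(4.559) = 2943.0×1.5170 ≈ 4465 m/s.
Total Δv = 5087 + 4465 = 9552 m/s.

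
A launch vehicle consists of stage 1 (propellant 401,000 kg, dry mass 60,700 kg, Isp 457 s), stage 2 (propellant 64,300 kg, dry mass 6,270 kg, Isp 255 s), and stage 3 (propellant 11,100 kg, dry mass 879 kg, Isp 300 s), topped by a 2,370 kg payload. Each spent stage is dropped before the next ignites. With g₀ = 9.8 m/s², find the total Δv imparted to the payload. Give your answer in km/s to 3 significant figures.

Ignition mass of stage 1 = 401,000+60,700 + 64,300+6,270 + 11,100+879 + 2,370 = 546,619 kg.
Stage 1: m₀ = 546,619 kg, m_f = 546,619 − 401,000 = 145,619 kg; Δv = 457×9.8×ln(3.754) = 4478.6×1.3228 ≈ 5924 m/s.
Stage 2: m₀ = 84,919 kg, m_f = 84,919 − 64,300 = 20,619 kg; Δv = 255×9.8×ln(4.118) = 2499.0×1.4155 ≈ 3537 m/s.
Stage 3: m₀ = 14,349 kg, m_f = 14,349 − 11,100 = 3,249 kg; Δv = 300×9.8×ln(4.416) = 2940.0×1.4853 ≈ 4367 m/s.
Total Δv = 5924 + 3537 + 4367 = 13828 m/s.

Δv ≈ 13.8 km/s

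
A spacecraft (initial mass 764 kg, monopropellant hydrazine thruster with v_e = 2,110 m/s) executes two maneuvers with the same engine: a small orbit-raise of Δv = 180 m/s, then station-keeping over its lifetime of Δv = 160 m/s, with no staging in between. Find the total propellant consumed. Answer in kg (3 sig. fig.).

total propellant consumed ≈ 114 kg

After the first burn: m = 764 × exp(−180/2110.0) = 764 × 0.91823 = 701.528 kg.
After the second burn: m = 701.528 × exp(−160/2110.0) = 701.528 × 0.92697 = 650.295 kg.
Total propellant = m₀ − m_final = 764 − 650.295 = 113.705 kg.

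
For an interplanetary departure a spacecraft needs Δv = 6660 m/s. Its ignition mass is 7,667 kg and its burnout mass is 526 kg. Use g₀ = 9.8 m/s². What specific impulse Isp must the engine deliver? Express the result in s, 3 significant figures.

ln(m₀/m_f) = ln(7667/526) = ln(14.58) = 2.6794.
From the ideal rocket equation, v_e = Δv / ln(m₀/m_f) = 6660 / 2.6794 = 2485.7 m/s.
Isp = v_e / g₀ = 2485.7 / 9.8 = 253.6 s.

Isp ≈ 254 s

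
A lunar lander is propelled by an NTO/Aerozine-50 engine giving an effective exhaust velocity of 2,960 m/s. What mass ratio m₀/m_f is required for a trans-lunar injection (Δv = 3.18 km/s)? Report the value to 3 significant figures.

m₀/m_f = exp(Δv / v_e) = exp(3180 / 2960.0) = exp(1.0743) = 2.9280.

mass ratio ≈ 2.93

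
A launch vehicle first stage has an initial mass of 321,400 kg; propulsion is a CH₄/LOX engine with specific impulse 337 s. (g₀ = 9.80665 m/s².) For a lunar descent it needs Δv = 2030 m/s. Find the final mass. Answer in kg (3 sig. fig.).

final mass ≈ 174000 kg

v_e = Isp · g₀ = 337 × 9.80665 = 3304.8 m/s.
By the Tsiolkovsky rocket equation, m₀/m_f = exp(Δv / v_e) = exp(2030 / 3304.8) = exp(0.6143) = 1.8483.
m_f = m₀ / 1.8483 = 321,400 / 1.8483 = 173,890 kg.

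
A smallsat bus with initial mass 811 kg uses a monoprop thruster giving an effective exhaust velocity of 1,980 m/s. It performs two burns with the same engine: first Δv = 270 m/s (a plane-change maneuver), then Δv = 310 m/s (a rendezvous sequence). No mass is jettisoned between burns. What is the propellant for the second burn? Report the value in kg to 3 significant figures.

propellant for the second burn ≈ 103 kg

After the first burn: m = 811 × exp(−270/1980.0) = 811 × 0.87253 = 707.622 kg.
After the second burn: m = 707.622 × exp(−310/1980.0) = 707.622 × 0.85508 = 605.073 kg.
Second-burn propellant = 707.622 − 605.073 = 102.549 kg.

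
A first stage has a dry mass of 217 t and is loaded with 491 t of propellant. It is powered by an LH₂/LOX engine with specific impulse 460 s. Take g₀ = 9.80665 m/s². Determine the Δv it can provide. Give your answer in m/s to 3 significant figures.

Δv ≈ 5330 m/s

v_e = Isp · g₀ = 460 × 9.80665 = 4511.1 m/s.
m₀ = m_dry + m_prop = 217 + 491 = 708 t.
Δv = v_e · ln(m₀/m_f) = 4511.1 × ln(3.263) = 4511.1 × 1.1825 ≈ 5334.5 m/s.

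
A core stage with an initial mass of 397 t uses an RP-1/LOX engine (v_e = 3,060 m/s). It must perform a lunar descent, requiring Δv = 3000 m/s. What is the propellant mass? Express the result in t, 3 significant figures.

propellant mass ≈ 248 t

m₀/m_f = exp(Δv / v_e) = exp(3000 / 3060.0) = exp(0.9804) = 2.6655.
m_f = 397 / 2.6655 = 148.94 t, so propellant = m₀ − m_f = 397 − 148.94 = 248.06 t.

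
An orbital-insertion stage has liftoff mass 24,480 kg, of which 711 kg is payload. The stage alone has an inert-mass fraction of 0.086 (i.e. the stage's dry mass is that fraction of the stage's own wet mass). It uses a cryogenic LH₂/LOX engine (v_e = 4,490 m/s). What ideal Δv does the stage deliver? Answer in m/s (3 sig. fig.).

Δv ≈ 9810 m/s

Stage wet mass = m₀ − payload = 24,480 − 711 = 23,769 kg.
Stage dry mass = ε × stage wet mass = 0.086 × 23,769 = 2,044.13 kg.
Burnout mass m_f = stage dry + payload = 2,044.13 + 711 = 2,755.13 kg.
Δv = v_e · ln(24,480/2,755.13) = 4490.0 × ln(8.885) = 4490.0 × 2.1844 ≈ 9808 m/s.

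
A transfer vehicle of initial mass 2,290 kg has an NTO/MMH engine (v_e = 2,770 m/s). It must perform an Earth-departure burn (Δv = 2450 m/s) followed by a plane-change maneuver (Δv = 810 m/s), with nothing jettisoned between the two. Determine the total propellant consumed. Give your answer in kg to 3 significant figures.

total propellant consumed ≈ 1580 kg

After the first burn: m = 2290 × exp(−2450/2770.0) = 2290 × 0.41293 = 945.61 kg.
After the second burn: m = 945.61 × exp(−810/2770.0) = 945.61 × 0.74646 = 705.86 kg.
Total propellant = m₀ − m_final = 2290 − 705.86 = 1,584.14 kg.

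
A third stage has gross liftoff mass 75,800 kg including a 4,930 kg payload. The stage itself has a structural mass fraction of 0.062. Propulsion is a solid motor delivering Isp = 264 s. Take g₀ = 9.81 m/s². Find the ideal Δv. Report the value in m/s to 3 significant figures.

Stage wet mass = m₀ − payload = 75,800 − 4,930 = 70,870 kg.
Stage dry mass = ε × stage wet mass = 0.062 × 70,870 = 4,393.94 kg.
Burnout mass m_f = stage dry + payload = 4,393.94 + 4,930 = 9,323.94 kg.
v_e = Isp · g₀ = 264 × 9.81 = 2589.8 m/s.
Rocket equation: Δv = v_e · ln(75,800/9,323.94) = 2589.8 × ln(8.13) = 2589.8 × 2.0955 ≈ 5427 m/s.

Δv ≈ 5430 m/s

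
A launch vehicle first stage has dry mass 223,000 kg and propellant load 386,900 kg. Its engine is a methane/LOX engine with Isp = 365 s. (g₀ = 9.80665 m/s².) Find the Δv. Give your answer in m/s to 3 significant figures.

v_e = Isp · g₀ = 365 × 9.80665 = 3579.4 m/s.
m₀ = m_dry + m_prop = 223,000 + 386,900 = 609,900 kg.
Rocket equation: Δv = v_e · ln(m₀/m_f) = 3579.4 × ln(2.735) = 3579.4 × 1.0061 ≈ 3601.3 m/s.

Δv ≈ 3600 m/s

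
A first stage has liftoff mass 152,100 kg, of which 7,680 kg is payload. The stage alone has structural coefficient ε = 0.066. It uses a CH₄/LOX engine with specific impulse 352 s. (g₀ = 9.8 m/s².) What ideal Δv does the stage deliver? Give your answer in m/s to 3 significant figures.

Stage wet mass = m₀ − payload = 152,100 − 7,680 = 144,420 kg.
Stage dry mass = ε × stage wet mass = 0.066 × 144,420 = 9,531.72 kg.
Burnout mass m_f = stage dry + payload = 9,531.72 + 7,680 = 17,211.72 kg.
v_e = Isp · g₀ = 352 × 9.8 = 3449.6 m/s.
Rocket equation: Δv = v_e · ln(152,100/17,211.72) = 3449.6 × ln(8.837) = 3449.6 × 2.1789 ≈ 7516 m/s.

Δv ≈ 7520 m/s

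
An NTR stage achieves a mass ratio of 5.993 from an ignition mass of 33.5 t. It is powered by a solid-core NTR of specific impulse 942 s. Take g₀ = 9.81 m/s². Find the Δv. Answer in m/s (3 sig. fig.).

Δv ≈ 16500 m/s

v_e = Isp · g₀ = 942 × 9.81 = 9241.0 m/s.
By the Tsiolkovsky rocket equation, Δv = v_e · ln(5.993) = 9241.0 × 1.7906 ≈ 16546.9 m/s.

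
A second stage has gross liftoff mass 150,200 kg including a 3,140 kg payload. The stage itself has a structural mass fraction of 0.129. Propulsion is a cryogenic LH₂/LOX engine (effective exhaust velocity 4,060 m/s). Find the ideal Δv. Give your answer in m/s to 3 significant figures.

Stage wet mass = m₀ − payload = 150,200 − 3,140 = 147,060 kg.
Stage dry mass = ε × stage wet mass = 0.129 × 147,060 = 18,970.7 kg.
Burnout mass m_f = stage dry + payload = 18,970.7 + 3,140 = 22,110.7 kg.
By the Tsiolkovsky rocket equation, Δv = v_e · ln(150,200/22,110.7) = 4060.0 × ln(6.793) = 4060.0 × 1.9159 ≈ 7779 m/s.

Δv ≈ 7780 m/s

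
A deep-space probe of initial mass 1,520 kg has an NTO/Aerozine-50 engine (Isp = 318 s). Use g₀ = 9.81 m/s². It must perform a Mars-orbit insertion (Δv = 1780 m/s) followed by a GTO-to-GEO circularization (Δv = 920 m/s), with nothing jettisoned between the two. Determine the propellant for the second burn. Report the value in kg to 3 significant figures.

v_e = Isp · g₀ = 318 × 9.81 = 3119.6 m/s.
After the first burn: m = 1520 × exp(−1780/3119.6) = 1520 × 0.56519 = 859.089 kg.
After the second burn: m = 859.089 × exp(−920/3119.6) = 859.089 × 0.74460 = 639.678 kg.
Second-burn propellant = 859.089 − 639.678 = 219.411 kg.

propellant for the second burn ≈ 219 kg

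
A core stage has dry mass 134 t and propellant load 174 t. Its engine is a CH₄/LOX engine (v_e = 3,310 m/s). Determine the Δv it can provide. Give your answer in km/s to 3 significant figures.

m₀ = m_dry + m_prop = 134 + 174 = 308 t.
Using Δv = v_e ln(m₀/m_f): Δv = v_e · ln(m₀/m_f) = 3310.0 × ln(2.299) = 3310.0 × 0.8323 ≈ 2754.8 m/s.

Δv ≈ 2.75 km/s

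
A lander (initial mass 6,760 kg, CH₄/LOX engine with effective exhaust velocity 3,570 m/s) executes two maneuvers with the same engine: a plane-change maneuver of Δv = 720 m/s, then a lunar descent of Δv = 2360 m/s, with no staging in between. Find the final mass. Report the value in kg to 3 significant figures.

After the first burn: m = 6760 × exp(−720/3570.0) = 6760 × 0.81736 = 5,525.35 kg.
After the second burn: m = 5,525.35 × exp(−2360/3570.0) = 5,525.35 × 0.51630 = 2,852.74 kg.

final mass ≈ 2850 kg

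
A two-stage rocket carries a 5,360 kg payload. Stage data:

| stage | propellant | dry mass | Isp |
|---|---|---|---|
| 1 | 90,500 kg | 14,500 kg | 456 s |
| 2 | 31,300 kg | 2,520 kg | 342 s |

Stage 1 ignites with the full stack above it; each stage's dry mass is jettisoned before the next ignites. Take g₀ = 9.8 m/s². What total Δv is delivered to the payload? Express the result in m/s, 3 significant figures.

Δv ≈ 9790 m/s

Ignition mass of stage 1 = 90,500+14,500 + 31,300+2,520 + 5,360 = 144,180 kg.
Stage 1: m₀ = 144,180 kg, m_f = 144,180 − 90,500 = 53,680 kg; Δv = 456×9.8×ln(2.686) = 4468.8×0.9880 ≈ 4415 m/s.
Stage 2: m₀ = 39,180 kg, m_f = 39,180 − 31,300 = 7,880 kg; Δv = 342×9.8×ln(4.972) = 3351.6×1.6038 ≈ 5375 m/s.
Total Δv = 4415 + 5375 = 9790 m/s.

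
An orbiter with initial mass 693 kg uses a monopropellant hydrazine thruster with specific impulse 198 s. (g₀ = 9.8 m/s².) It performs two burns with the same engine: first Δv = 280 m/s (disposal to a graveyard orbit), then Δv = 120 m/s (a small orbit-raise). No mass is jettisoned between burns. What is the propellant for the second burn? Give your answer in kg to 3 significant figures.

propellant for the second burn ≈ 36.0 kg

v_e = Isp · g₀ = 198 × 9.8 = 1940.4 m/s.
After the first burn: m = 693 × exp(−280/1940.4) = 693 × 0.86563 = 599.882 kg.
After the second burn: m = 599.882 × exp(−120/1940.4) = 599.882 × 0.94003 = 563.907 kg.
Second-burn propellant = 599.882 − 563.907 = 35.975 kg.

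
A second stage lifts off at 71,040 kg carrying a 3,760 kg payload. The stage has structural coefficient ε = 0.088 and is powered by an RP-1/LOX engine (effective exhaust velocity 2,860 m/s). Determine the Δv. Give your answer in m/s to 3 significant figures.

Stage wet mass = m₀ − payload = 71,040 − 3,760 = 67,280 kg.
Stage dry mass = ε × stage wet mass = 0.088 × 67,280 = 5,920.64 kg.
Burnout mass m_f = stage dry + payload = 5,920.64 + 3,760 = 9,680.64 kg.
By the Tsiolkovsky rocket equation, Δv = v_e · ln(71,040/9,680.64) = 2860.0 × ln(7.338) = 2860.0 × 1.9931 ≈ 5700 m/s.

Δv ≈ 5700 m/s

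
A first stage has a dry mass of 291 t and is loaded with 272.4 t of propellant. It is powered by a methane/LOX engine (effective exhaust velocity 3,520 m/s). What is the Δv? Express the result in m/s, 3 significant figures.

Δv ≈ 2330 m/s

m₀ = m_dry + m_prop = 291 + 272.4 = 563.4 t.
Using Δv = v_e ln(m₀/m_f): Δv = v_e · ln(m₀/m_f) = 3520.0 × ln(1.936) = 3520.0 × 0.6607 ≈ 2325.5 m/s.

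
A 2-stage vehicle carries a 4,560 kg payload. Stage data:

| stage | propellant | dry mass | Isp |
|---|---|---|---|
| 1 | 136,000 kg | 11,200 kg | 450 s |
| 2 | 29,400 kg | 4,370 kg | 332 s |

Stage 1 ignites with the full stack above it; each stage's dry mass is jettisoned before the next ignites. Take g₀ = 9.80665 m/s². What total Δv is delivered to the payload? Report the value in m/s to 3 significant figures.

Ignition mass of stage 1 = 136,000+11,200 + 29,400+4,370 + 4,560 = 185,530 kg.
Stage 1: m₀ = 185,530 kg, m_f = 185,530 − 136,000 = 49,530 kg; Δv = 450×9.80665×ln(3.746) = 4413.0×1.3206 ≈ 5828 m/s.
Stage 2: m₀ = 38,330 kg, m_f = 38,330 − 29,400 = 8,930 kg; Δv = 332×9.80665×ln(4.292) = 3255.8×1.4568 ≈ 4743 m/s.
Total Δv = 5828 + 4743 = 10571 m/s.

Δv ≈ 10600 m/s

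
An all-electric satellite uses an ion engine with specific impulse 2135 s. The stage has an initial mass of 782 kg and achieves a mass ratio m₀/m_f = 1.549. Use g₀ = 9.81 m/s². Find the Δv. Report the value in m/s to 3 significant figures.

Δv ≈ 9170 m/s

v_e = Isp · g₀ = 2135 × 9.81 = 20944.4 m/s.
Rocket equation: Δv = v_e · ln(1.549) = 20944.4 × 0.4376 ≈ 9165.4 m/s.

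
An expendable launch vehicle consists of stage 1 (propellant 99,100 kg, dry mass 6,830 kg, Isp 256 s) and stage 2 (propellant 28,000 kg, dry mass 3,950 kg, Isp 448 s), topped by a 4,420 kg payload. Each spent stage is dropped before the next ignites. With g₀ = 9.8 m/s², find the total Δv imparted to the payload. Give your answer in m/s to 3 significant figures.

Δv ≈ 9440 m/s

Ignition mass of stage 1 = 99,100+6,830 + 28,000+3,950 + 4,420 = 142,300 kg.
Stage 1: m₀ = 142,300 kg, m_f = 142,300 − 99,100 = 43,200 kg; Δv = 256×9.8×ln(3.294) = 2508.8×1.1921 ≈ 2991 m/s.
Stage 2: m₀ = 36,370 kg, m_f = 36,370 − 28,000 = 8,370 kg; Δv = 448×9.8×ln(4.345) = 4390.4×1.4691 ≈ 6450 m/s.
Total Δv = 2991 + 6450 = 9441 m/s.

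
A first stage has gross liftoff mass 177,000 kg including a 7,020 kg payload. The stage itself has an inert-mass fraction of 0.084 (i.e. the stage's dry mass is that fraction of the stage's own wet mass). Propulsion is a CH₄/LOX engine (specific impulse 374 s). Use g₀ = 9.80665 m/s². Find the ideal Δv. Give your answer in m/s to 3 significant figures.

Δv ≈ 7770 m/s

Stage wet mass = m₀ − payload = 177,000 − 7,020 = 169,980 kg.
Stage dry mass = ε × stage wet mass = 0.084 × 169,980 = 14,278.3 kg.
Burnout mass m_f = stage dry + payload = 14,278.3 + 7,020 = 21,298.3 kg.
v_e = Isp · g₀ = 374 × 9.80665 = 3667.7 m/s.
Δv = v_e · ln(177,000/21,298.3) = 3667.7 × ln(8.311) = 3667.7 × 2.1175 ≈ 7766 m/s.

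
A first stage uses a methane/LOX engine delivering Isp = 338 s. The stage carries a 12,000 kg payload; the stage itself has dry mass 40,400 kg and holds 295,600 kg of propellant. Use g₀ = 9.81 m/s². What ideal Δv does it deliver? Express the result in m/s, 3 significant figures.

v_e = Isp · g₀ = 338 × 9.81 = 3315.8 m/s.
m₀ = payload + dry + propellant = 12,000 + 40,400 + 295,600 = 348,000 kg.
m_f = payload + dry = 12,000 + 40,400 = 52,400 kg.
By the Tsiolkovsky rocket equation, Δv = v_e · ln(m₀/m_f) = 3315.8 × ln(6.641) = 3315.8 × 1.8933 ≈ 6277.8 m/s.

Δv ≈ 6280 m/s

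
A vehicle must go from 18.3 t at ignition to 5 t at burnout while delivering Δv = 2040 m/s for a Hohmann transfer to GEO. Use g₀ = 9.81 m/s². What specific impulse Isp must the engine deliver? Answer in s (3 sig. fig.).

Isp ≈ 160 s

ln(m₀/m_f) = ln(18300/5000) = ln(3.66) = 1.2975.
v_e = Δv / ln(m₀/m_f) = 2040 / 1.2975 = 1572.3 m/s.
Isp = v_e / g₀ = 1572.3 / 9.81 = 160.3 s.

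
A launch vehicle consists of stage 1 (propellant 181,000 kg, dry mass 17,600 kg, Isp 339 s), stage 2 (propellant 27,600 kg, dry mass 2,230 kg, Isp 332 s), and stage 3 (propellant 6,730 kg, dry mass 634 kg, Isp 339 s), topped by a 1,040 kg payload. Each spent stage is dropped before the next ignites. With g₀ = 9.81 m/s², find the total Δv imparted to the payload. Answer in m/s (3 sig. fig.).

Δv ≈ 14300 m/s

Ignition mass of stage 1 = 181,000+17,600 + 27,600+2,230 + 6,730+634 + 1,040 = 236,834 kg.
Stage 1: m₀ = 236,834 kg, m_f = 236,834 − 181,000 = 55,834 kg; Δv = 339×9.81×ln(4.242) = 3325.6×1.4450 ≈ 4805 m/s.
Stage 2: m₀ = 38,234 kg, m_f = 38,234 − 27,600 = 10,634 kg; Δv = 332×9.81×ln(3.595) = 3256.9×1.2797 ≈ 4168 m/s.
Stage 3: m₀ = 8,404 kg, m_f = 8,404 − 6,730 = 1,674 kg; Δv = 339×9.81×ln(5.02) = 3325.6×1.6135 ≈ 5366 m/s.
Total Δv = 4805 + 4168 + 5366 = 14339 m/s.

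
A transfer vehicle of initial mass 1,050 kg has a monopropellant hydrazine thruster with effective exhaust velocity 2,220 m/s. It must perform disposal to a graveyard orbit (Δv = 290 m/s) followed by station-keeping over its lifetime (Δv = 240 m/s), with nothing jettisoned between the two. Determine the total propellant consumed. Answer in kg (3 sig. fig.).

total propellant consumed ≈ 223 kg

After the first burn: m = 1050 × exp(−290/2220.0) = 1050 × 0.87754 = 921.417 kg.
After the second burn: m = 921.417 × exp(−240/2220.0) = 921.417 × 0.89753 = 826.999 kg.
Total propellant = m₀ − m_final = 1050 − 826.999 = 223.001 kg.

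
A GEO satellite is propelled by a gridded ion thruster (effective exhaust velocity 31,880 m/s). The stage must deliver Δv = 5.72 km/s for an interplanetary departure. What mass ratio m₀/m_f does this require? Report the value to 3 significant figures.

mass ratio ≈ 1.20

Using Δv = v_e ln(m₀/m_f): m₀/m_f = exp(Δv / v_e) = exp(5720 / 31880.0) = exp(0.1794) = 1.1965.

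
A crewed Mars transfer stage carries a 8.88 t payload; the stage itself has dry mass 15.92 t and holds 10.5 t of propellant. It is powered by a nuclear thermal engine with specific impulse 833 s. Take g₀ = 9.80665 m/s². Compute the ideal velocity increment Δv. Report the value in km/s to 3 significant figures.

Δv ≈ 2.88 km/s

v_e = Isp · g₀ = 833 × 9.80665 = 8168.9 m/s.
m₀ = payload + dry + propellant = 8.88 + 15.92 + 10.5 = 35.3 t.
m_f = payload + dry = 8.88 + 15.92 = 24.8 t.
From the ideal rocket equation, Δv = v_e · ln(m₀/m_f) = 8168.9 × ln(1.423) = 8168.9 × 0.3530 ≈ 2884.0 m/s.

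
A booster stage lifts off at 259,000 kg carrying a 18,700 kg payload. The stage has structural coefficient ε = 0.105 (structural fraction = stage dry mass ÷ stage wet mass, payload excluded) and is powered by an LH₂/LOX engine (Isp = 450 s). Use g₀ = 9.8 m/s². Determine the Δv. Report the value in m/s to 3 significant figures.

Stage wet mass = m₀ − payload = 259,000 − 18,700 = 240,300 kg.
Stage dry mass = ε × stage wet mass = 0.105 × 240,300 = 25,231.5 kg.
Burnout mass m_f = stage dry + payload = 25,231.5 + 18,700 = 43,931.5 kg.
v_e = Isp · g₀ = 450 × 9.8 = 4410.0 m/s.
Δv = v_e · ln(259,000/43,931.5) = 4410.0 × ln(5.896) = 4410.0 × 1.7742 ≈ 7824 m/s.

Δv ≈ 7820 m/s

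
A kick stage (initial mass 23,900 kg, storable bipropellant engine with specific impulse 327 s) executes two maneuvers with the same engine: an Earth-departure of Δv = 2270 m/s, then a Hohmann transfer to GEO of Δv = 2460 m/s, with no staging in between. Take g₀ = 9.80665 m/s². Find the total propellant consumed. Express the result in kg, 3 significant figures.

v_e = Isp · g₀ = 327 × 9.80665 = 3206.8 m/s.
After the first burn: m = 23900 × exp(−2270/3206.8) = 23900 × 0.49269 = 11,775.3 kg.
After the second burn: m = 11,775.3 × exp(−2460/3206.8) = 11,775.3 × 0.46435 = 5,467.86 kg.
Total propellant = m₀ − m_final = 23900 − 5,467.86 = 18,432.14 kg.

total propellant consumed ≈ 18400 kg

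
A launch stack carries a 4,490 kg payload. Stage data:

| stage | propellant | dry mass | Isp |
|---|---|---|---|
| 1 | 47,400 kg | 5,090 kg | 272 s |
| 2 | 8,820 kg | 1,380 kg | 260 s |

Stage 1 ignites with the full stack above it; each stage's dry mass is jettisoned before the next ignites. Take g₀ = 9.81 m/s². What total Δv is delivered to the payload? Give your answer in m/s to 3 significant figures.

Δv ≈ 5600 m/s

Ignition mass of stage 1 = 47,400+5,090 + 8,820+1,380 + 4,490 = 67,180 kg.
Stage 1: m₀ = 67,180 kg, m_f = 67,180 − 47,400 = 19,780 kg; Δv = 272×9.81×ln(3.396) = 2668.3×1.2227 ≈ 3263 m/s.
Stage 2: m₀ = 14,690 kg, m_f = 14,690 − 8,820 = 5,870 kg; Δv = 260×9.81×ln(2.503) = 2550.6×0.9173 ≈ 2340 m/s.
Total Δv = 3263 + 2340 = 5603 m/s.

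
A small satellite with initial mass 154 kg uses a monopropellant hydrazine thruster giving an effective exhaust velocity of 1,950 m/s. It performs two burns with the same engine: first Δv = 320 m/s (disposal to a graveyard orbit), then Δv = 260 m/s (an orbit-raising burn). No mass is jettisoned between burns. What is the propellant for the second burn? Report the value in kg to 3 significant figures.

After the first burn: m = 154 × exp(−320/1950.0) = 154 × 0.84865 = 130.692 kg.
After the second burn: m = 130.692 × exp(−260/1950.0) = 130.692 × 0.87517 = 114.378 kg.
Second-burn propellant = 130.692 − 114.378 = 16.314 kg.

propellant for the second burn ≈ 16.3 kg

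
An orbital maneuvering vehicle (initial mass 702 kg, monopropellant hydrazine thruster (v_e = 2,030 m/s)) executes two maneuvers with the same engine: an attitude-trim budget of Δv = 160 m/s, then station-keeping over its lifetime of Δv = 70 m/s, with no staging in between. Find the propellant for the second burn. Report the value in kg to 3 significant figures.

propellant for the second burn ≈ 22.0 kg

After the first burn: m = 702 × exp(−160/2030.0) = 702 × 0.92421 = 648.795 kg.
After the second burn: m = 648.795 × exp(−70/2030.0) = 648.795 × 0.96610 = 626.801 kg.
Second-burn propellant = 648.795 − 626.801 = 21.994 kg.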